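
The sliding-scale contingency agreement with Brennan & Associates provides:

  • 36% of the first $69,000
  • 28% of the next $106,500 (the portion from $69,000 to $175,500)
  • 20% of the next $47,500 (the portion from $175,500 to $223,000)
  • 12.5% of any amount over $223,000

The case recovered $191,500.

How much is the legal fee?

$57,860.00

First $69,000 at 36% = $24,840.00
Next $106,500 at 28% = $29,820.00
Remaining $16,000 at 20% = $3,200.00
Fee: $24,840.00 + $29,820.00 + $3,200.00 = $57,860.00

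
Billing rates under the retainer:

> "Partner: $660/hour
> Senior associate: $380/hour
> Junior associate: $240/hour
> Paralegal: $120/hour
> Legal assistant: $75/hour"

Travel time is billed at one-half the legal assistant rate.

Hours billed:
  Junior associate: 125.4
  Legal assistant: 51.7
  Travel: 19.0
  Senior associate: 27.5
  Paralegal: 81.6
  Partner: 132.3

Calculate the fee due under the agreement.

$142,246.00

Partner: 132.3 × $660 = $87,318.00
Senior associate: 27.5 × $380 = $10,450.00
Junior associate: 125.4 × $240 = $30,096.00
Paralegal: 81.6 × $120 = $9,792.00
Legal assistant: 51.7 × $75 = $3,877.50
Subtotal: $87,318.00 + $10,450.00 + $30,096.00 + $9,792.00 + $3,877.50 = $141,533.50
Travel: 19.0 × ($75 ÷ 2) = 19.0 × $37.50 = $712.50
Total: $141,533.50 + $712.50 = $142,246.00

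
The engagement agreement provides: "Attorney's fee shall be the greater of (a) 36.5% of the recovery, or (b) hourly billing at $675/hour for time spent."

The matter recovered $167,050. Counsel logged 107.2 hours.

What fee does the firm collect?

(a) 36.5% of $167,050 = $60,973.25
(b) 107.2 × $675 = $72,360.00
The greater is (b): $72,360.00.

$72,360.00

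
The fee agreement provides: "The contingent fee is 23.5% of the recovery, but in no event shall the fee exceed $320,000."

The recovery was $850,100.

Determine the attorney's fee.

$199,773.50

23.5% of $850,100 = $199,773.50
That is under the $320,000 cap.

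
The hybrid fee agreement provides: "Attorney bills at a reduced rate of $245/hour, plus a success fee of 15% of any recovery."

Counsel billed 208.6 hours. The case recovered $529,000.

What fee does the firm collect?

Hourly: 208.6 × $245 = $51,107.00
Success fee: 15% of $529,000 = $79,350.00
Total: $51,107.00 + $79,350.00 = $130,457.00

$130,457.00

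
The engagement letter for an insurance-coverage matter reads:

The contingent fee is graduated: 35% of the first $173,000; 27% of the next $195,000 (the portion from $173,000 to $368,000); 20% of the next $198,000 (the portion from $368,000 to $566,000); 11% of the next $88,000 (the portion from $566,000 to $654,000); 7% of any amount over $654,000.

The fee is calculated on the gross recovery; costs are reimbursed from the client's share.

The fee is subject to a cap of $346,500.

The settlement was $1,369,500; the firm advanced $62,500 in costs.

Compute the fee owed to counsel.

Fee base is the gross recovery, $1,369,500; costs are reimbursed separately.
First $173,000 at 35% = $60,550.00
Next $195,000 at 27% = $52,650.00
Next $198,000 at 20% = $39,600.00
Next $88,000 at 11% = $9,680.00
Remaining $715,500 at 7% = $50,085.00
Fee: $60,550.00 + $52,650.00 + $39,600.00 + $9,680.00 + $50,085.00 = $212,565.00
$212,565.00 is under the $346,500 cap.

$212,565.00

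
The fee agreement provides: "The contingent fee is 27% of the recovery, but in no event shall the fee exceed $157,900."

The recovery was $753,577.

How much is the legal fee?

27% of $753,577 = $203,465.79
That exceeds the $157,900 cap, so the fee is capped at $157,900.

$157,900.00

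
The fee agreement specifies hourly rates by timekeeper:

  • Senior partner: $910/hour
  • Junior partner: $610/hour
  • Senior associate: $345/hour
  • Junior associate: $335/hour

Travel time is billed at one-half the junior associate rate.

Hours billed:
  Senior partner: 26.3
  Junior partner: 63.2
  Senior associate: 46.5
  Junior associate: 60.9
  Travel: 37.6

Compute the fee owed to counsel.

Senior partner: 26.3 × $910 = $23,933.00
Junior partner: 63.2 × $610 = $38,552.00
Senior associate: 46.5 × $345 = $16,042.50
Junior associate: 60.9 × $335 = $20,401.50
Subtotal: $23,933.00 + $38,552.00 + $16,042.50 + $20,401.50 = $98,929.00
Travel: 37.6 × ($335 ÷ 2) = 37.6 × $167.50 = $6,298.00
Total: $98,929.00 + $6,298.00 = $105,227.00

$105,227.00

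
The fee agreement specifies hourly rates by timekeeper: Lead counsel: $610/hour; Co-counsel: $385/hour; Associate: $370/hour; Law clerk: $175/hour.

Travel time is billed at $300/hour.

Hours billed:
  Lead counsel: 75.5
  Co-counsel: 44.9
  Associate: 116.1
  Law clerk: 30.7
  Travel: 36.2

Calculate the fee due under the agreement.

Lead counsel: 75.5 × $610 = $46,055.00
Co-counsel: 44.9 × $385 = $17,286.50
Associate: 116.1 × $370 = $42,957.00
Law clerk: 30.7 × $175 = $5,372.50
Subtotal: $46,055.00 + $17,286.50 + $42,957.00 + $5,372.50 = $111,671.00
Travel: 36.2 × $300 = $10,860.00
Total: $111,671.00 + $10,860.00 = $122,531.00

$122,531.00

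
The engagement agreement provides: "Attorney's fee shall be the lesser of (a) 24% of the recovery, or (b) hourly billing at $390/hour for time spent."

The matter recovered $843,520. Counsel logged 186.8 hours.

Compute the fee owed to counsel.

(a) 24% of $843,520 = $202,444.80
(b) 186.8 × $390 = $72,852.00
The lesser is (b): $72,852.00.

$72,852.00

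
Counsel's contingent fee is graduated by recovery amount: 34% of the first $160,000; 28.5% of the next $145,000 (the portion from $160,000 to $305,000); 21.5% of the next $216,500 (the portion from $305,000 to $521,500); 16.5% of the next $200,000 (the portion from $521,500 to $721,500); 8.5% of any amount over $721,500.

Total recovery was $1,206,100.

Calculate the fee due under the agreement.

First $160,000 at 34% = $54,400.00
Next $145,000 at 28.5% = $41,325.00
Next $216,500 at 21.5% = $46,547.50
Next $200,000 at 16.5% = $33,000.00
Remaining $484,600 at 8.5% = $41,191.00
Fee: $54,400.00 + $41,325.00 + $46,547.50 + $33,000.00 + $41,191.00 = $216,463.50

$216,463.50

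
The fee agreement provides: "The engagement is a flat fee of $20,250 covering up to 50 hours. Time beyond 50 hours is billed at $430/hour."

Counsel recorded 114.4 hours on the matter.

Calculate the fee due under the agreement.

Flat fee: $20,250.00
Excess hours: 114.4 − 50 = 64.4
Overrun: 64.4 × $430 = $27,692.00
Total: $20,250.00 + $27,692.00 = $47,942.00

$47,942.00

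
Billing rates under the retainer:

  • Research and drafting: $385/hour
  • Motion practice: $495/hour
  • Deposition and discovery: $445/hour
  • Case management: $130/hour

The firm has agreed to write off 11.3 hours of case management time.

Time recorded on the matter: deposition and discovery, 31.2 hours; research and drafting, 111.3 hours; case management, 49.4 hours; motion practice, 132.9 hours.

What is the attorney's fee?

$127,473.00

Research and drafting: 111.3 × $385 = $42,850.50
Motion practice: 132.9 × $495 = $65,785.50
Deposition and discovery: 31.2 × $445 = $13,884.00
Case management: 49.4 × $130 = $6,422.00
Subtotal: $128,942.00
Write-off: 11.3 × $130 = $1,469.00
Total: $128,942.00 − $1,469.00 = $127,473.00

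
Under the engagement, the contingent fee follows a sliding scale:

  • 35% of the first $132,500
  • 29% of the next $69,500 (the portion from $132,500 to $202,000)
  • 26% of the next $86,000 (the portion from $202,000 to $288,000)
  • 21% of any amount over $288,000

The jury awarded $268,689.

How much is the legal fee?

First $132,500 at 35% = $46,375.00
Next $69,500 at 29% = $20,155.00
Remaining $66,689 at 26% = $17,339.14
Fee: $46,375.00 + $20,155.00 + $17,339.14 = $83,869.14

$83,869.14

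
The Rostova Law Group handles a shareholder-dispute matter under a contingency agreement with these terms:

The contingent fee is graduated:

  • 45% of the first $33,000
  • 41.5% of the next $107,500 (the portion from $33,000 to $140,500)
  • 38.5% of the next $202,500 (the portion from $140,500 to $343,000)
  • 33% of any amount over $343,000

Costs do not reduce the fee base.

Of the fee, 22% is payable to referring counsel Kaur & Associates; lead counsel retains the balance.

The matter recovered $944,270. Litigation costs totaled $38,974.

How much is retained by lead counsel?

$261,958.40

Fee base is the gross recovery, $944,270; costs are reimbursed separately.
First $33,000 at 45% = $14,850.00
Next $107,500 at 41.5% = $44,612.50
Next $202,500 at 38.5% = $77,962.50
Remaining $601,270 at 33% = $198,419.10
Fee: $14,850.00 + $44,612.50 + $77,962.50 + $198,419.10 = $335,844.10
Referral share: 22% of $335,844.10 = $73,885.70; lead counsel retains $335,844.10 − $73,885.70 = $261,958.40.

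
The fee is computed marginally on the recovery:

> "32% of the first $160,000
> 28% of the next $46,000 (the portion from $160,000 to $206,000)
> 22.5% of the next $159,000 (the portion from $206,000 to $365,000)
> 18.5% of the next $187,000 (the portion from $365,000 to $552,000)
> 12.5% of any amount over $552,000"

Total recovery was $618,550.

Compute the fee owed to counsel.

First $160,000 at 32% = $51,200.00
Next $46,000 at 28% = $12,880.00
Next $159,000 at 22.5% = $35,775.00
Next $187,000 at 18.5% = $34,595.00
Remaining $66,550 at 12.5% = $8,318.75
Fee: $51,200.00 + $12,880.00 + $35,775.00 + $34,595.00 + $8,318.75 = $142,768.75

$142,768.75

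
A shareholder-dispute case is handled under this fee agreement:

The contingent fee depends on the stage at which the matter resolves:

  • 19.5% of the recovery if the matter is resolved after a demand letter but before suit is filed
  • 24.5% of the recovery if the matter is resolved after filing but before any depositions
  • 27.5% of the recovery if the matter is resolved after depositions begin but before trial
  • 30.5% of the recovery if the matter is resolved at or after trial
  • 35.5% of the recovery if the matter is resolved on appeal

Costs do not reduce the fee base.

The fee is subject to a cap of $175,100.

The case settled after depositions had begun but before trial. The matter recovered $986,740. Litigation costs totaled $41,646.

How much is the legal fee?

$175,100.00

Fee base is the gross recovery, $986,740; costs are reimbursed separately.
The matter settled after depositions had begun but before trial, so the 27.5% rate applies.
$986,740 × 27.5% = $271,353.50
$271,353.50 exceeds the $175,100 cap, so the fee is capped at $175,100.00.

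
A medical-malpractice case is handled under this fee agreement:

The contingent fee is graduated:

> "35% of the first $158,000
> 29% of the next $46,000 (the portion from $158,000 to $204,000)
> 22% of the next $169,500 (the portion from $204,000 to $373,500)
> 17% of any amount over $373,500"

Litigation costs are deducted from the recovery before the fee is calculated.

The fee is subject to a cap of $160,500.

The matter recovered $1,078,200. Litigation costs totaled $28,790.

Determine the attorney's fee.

$160,500.00

Fee base (net of costs): $1,078,200 − $28,790 = $1,049,410
First $158,000 at 35% = $55,300.00
Next $46,000 at 29% = $13,340.00
Next $169,500 at 22% = $37,290.00
Remaining $675,910 at 17% = $114,904.70
Fee: $55,300.00 + $13,340.00 + $37,290.00 + $114,904.70 = $220,834.70
$220,834.70 exceeds the $160,500 cap, so the fee is capped at $160,500.00.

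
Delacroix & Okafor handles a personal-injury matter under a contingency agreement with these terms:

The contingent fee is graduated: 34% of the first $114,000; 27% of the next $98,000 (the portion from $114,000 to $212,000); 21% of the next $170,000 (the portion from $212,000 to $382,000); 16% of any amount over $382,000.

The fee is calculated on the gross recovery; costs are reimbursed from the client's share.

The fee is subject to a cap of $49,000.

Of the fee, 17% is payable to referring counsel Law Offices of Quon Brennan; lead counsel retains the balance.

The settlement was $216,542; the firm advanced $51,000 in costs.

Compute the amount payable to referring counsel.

$8,330.00

Fee base is the gross recovery, $216,542; costs are reimbursed separately.
First $114,000 at 34% = $38,760.00
Next $98,000 at 27% = $26,460.00
Remaining $4,542 at 21% = $953.82
Fee: $38,760.00 + $26,460.00 + $953.82 = $66,173.82
$66,173.82 exceeds the $49,000 cap, so the fee is capped at $49,000.00.
Referral share: 17% of $49,000.00 = $8,330.00; lead counsel retains $49,000.00 − $8,330.00 = $40,670.00.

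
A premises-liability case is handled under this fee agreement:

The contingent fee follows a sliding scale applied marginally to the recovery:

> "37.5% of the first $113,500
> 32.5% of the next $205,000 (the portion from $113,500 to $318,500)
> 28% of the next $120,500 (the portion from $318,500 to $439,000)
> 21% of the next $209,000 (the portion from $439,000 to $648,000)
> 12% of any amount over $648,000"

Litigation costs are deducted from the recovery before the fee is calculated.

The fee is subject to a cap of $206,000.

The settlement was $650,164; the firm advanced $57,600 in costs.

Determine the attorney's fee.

Fee base (net of costs): $650,164 − $57,600 = $592,564
First $113,500 at 37.5% = $42,562.50
Next $205,000 at 32.5% = $66,625.00
Next $120,500 at 28% = $33,740.00
Remaining $153,564 at 21% = $32,248.44
Fee: $42,562.50 + $66,625.00 + $33,740.00 + $32,248.44 = $175,175.94
$175,175.94 is under the $206,000 cap.

$175,175.94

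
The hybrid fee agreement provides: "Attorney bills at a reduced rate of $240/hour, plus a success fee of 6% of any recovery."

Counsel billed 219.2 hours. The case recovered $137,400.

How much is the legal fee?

Hourly: 219.2 × $240 = $52,608.00
Success fee: 6% of $137,400 = $8,244.00
Total: $52,608.00 + $8,244.00 = $60,852.00

$60,852.00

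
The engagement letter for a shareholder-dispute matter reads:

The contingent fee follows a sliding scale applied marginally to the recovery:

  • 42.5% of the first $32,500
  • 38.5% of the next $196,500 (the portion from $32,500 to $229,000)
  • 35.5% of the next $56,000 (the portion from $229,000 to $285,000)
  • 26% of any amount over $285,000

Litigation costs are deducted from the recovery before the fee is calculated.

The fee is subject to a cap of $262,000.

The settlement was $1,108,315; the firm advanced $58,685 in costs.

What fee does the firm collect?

Fee base (net of costs): $1,108,315 − $58,685 = $1,049,630
First $32,500 at 42.5% = $13,812.50
Next $196,500 at 38.5% = $75,652.50
Next $56,000 at 35.5% = $19,880.00
Remaining $764,630 at 26% = $198,803.80
Fee: $13,812.50 + $75,652.50 + $19,880.00 + $198,803.80 = $308,148.80
$308,148.80 exceeds the $262,000 cap, so the fee is capped at $262,000.00.

$262,000.00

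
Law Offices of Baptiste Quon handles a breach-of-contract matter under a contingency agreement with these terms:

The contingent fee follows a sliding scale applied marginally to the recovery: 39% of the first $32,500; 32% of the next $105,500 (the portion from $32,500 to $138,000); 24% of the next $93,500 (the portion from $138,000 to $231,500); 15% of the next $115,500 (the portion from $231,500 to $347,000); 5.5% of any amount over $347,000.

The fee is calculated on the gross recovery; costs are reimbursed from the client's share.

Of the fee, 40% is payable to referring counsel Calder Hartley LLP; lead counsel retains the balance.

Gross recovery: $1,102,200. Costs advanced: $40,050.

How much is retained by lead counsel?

Fee base is the gross recovery, $1,102,200; costs are reimbursed separately.
First $32,500 at 39% = $12,675.00
Next $105,500 at 32% = $33,760.00
Next $93,500 at 24% = $22,440.00
Next $115,500 at 15% = $17,325.00
Remaining $755,200 at 5.5% = $41,536.00
Fee: $12,675.00 + $33,760.00 + $22,440.00 + $17,325.00 + $41,536.00 = $127,736.00
Referral share: 40% of $127,736.00 = $51,094.40; lead counsel retains $127,736.00 − $51,094.40 = $76,641.60.

$76,641.60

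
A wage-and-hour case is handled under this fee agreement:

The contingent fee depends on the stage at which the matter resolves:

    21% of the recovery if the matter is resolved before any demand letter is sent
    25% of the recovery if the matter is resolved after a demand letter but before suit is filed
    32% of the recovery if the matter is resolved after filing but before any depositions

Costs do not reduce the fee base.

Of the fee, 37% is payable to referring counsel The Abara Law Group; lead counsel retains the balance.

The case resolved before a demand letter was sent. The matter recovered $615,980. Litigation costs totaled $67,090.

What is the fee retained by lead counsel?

Fee base is the gross recovery, $615,980; costs are reimbursed separately.
The matter resolved before a demand letter was sent, so the 21% rate applies.
$615,980 × 21% = $129,355.80
Referral share: 37% of $129,355.80 = $47,861.65; lead counsel retains $129,355.80 − $47,861.65 = $81,494.15.

$81,494.15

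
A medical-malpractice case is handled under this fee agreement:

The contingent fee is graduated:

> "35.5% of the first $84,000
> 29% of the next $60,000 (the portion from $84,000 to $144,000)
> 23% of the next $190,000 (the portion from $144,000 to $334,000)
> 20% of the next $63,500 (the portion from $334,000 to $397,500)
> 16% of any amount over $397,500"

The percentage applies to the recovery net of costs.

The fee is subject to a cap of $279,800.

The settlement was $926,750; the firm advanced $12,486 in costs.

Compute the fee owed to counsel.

Fee base (net of costs): $926,750 − $12,486 = $914,264
First $84,000 at 35.5% = $29,820.00
Next $60,000 at 29% = $17,400.00
Next $190,000 at 23% = $43,700.00
Next $63,500 at 20% = $12,700.00
Remaining $516,764 at 16% = $82,682.24
Fee: $29,820.00 + $17,400.00 + $43,700.00 + $12,700.00 + $82,682.24 = $186,302.24
$186,302.24 is under the $279,800 cap.

$186,302.24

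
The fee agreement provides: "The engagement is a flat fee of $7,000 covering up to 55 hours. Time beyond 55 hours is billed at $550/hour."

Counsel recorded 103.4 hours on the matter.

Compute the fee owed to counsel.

$33,620.00

Flat fee: $7,000.00
Excess hours: 103.4 − 55 = 48.4
Overrun: 48.4 × $550 = $26,620.00
Total: $7,000.00 + $26,620.00 = $33,620.00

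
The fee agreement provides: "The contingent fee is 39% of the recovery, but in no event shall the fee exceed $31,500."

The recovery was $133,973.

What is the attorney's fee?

$31,500.00

39% of $133,973 = $52,249.47
That exceeds the $31,500 cap, so the fee is capped at $31,500.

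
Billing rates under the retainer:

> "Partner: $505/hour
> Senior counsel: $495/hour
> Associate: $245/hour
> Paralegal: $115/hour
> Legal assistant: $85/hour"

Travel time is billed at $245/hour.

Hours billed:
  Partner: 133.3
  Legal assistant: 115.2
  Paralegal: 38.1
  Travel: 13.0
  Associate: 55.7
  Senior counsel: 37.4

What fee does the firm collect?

Partner: 133.3 × $505 = $67,316.50
Senior counsel: 37.4 × $495 = $18,513.00
Associate: 55.7 × $245 = $13,646.50
Paralegal: 38.1 × $115 = $4,381.50
Legal assistant: 115.2 × $85 = $9,792.00
Subtotal: $67,316.50 + $18,513.00 + $13,646.50 + $4,381.50 + $9,792.00 = $113,649.50
Travel: 13.0 × $245 = $3,185.00
Total: $113,649.50 + $3,185.00 = $116,834.50

$116,834.50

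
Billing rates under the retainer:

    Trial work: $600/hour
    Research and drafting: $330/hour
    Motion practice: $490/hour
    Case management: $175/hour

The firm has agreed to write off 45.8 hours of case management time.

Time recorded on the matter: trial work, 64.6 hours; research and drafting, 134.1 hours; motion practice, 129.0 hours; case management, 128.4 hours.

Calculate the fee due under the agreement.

$160,678.00

Trial work: 64.6 × $600 = $38,760.00
Research and drafting: 134.1 × $330 = $44,253.00
Motion practice: 129.0 × $490 = $63,210.00
Case management: 128.4 × $175 = $22,470.00
Subtotal: $168,693.00
Write-off: 45.8 × $175 = $8,015.00
Total: $168,693.00 − $8,015.00 = $160,678.00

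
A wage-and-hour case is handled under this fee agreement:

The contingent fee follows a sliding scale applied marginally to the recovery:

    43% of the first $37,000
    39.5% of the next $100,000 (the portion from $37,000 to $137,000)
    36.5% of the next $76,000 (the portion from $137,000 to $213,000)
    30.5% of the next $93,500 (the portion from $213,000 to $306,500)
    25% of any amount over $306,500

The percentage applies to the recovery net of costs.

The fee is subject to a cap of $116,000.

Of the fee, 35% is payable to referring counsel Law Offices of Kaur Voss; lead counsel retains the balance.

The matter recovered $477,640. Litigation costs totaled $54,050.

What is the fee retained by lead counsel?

$75,400.00

Fee base (net of costs): $477,640 − $54,050 = $423,590
First $37,000 at 43% = $15,910.00
Next $100,000 at 39.5% = $39,500.00
Next $76,000 at 36.5% = $27,740.00
Next $93,500 at 30.5% = $28,517.50
Remaining $117,090 at 25% = $29,272.50
Fee: $15,910.00 + $39,500.00 + $27,740.00 + $28,517.50 + $29,272.50 = $140,940.00
$140,940.00 exceeds the $116,000 cap, so the fee is capped at $116,000.00.
Referral share: 35% of $116,000.00 = $40,600.00; lead counsel retains $116,000.00 − $40,600.00 = $75,400.00.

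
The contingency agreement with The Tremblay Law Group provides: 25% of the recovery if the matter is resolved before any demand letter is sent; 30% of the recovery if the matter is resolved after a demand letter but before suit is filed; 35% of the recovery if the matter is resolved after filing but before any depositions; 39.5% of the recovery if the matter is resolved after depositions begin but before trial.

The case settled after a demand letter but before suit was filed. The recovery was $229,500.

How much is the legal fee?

The matter settled after a demand letter but before suit was filed, so the 30% rate applies.
$229,500 × 30% = $68,850.00

$68,850.00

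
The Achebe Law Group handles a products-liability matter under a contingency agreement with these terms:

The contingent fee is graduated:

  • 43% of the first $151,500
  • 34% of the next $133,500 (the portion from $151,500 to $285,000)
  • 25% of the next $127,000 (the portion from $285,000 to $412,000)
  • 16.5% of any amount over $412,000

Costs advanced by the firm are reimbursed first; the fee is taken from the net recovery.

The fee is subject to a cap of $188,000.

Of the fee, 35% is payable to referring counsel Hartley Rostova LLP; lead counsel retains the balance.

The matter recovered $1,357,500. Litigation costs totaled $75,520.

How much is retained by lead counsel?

$122,200.00

Fee base (net of costs): $1,357,500 − $75,520 = $1,281,980
First $151,500 at 43% = $65,145.00
Next $133,500 at 34% = $45,390.00
Next $127,000 at 25% = $31,750.00
Remaining $869,980 at 16.5% = $143,546.70
Fee: $65,145.00 + $45,390.00 + $31,750.00 + $143,546.70 = $285,831.70
$285,831.70 exceeds the $188,000 cap, so the fee is capped at $188,000.00.
Referral share: 35% of $188,000.00 = $65,800.00; lead counsel retains $188,000.00 − $65,800.00 = $122,200.00.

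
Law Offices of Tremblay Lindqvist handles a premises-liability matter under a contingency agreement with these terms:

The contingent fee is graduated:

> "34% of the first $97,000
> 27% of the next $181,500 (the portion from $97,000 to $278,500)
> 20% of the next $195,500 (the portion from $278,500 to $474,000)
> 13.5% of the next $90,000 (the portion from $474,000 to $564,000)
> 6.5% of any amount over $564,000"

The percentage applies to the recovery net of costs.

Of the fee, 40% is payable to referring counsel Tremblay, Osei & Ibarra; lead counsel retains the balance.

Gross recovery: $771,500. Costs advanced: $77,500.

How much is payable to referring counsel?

$56,674.00

Fee base (net of costs): $771,500 − $77,500 = $694,000
First $97,000 at 34% = $32,980.00
Next $181,500 at 27% = $49,005.00
Next $195,500 at 20% = $39,100.00
Next $90,000 at 13.5% = $12,150.00
Remaining $130,000 at 6.5% = $8,450.00
Fee: $32,980.00 + $49,005.00 + $39,100.00 + $12,150.00 + $8,450.00 = $141,685.00
Referral share: 40% of $141,685.00 = $56,674.00; lead counsel retains $141,685.00 − $56,674.00 = $85,011.00.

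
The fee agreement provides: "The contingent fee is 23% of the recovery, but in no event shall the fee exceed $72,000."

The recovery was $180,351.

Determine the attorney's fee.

$41,480.73

23% of $180,351 = $41,480.73
That is under the $72,000 cap.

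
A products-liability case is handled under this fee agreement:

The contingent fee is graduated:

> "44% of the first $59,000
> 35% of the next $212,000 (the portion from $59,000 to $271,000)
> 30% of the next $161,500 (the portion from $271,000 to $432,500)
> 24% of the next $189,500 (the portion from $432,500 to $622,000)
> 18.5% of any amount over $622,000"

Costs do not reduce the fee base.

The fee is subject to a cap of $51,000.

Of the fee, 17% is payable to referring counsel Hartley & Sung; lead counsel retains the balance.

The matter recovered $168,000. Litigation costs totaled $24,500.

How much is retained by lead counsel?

$42,330.00

Fee base is the gross recovery, $168,000; costs are reimbursed separately.
First $59,000 at 44% = $25,960.00
Remaining $109,000 at 35% = $38,150.00
Fee: $25,960.00 + $38,150.00 = $64,110.00
$64,110.00 exceeds the $51,000 cap, so the fee is capped at $51,000.00.
Referral share: 17% of $51,000.00 = $8,670.00; lead counsel retains $51,000.00 − $8,670.00 = $42,330.00.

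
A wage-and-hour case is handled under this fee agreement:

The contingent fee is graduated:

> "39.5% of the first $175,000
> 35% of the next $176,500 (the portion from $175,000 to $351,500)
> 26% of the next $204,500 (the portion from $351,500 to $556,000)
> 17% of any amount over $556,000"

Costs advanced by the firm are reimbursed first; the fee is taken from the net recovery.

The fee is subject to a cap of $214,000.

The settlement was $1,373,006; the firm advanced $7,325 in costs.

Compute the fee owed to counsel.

Fee base (net of costs): $1,373,006 − $7,325 = $1,365,681
First $175,000 at 39.5% = $69,125.00
Next $176,500 at 35% = $61,775.00
Next $204,500 at 26% = $53,170.00
Remaining $809,681 at 17% = $137,645.77
Fee: $69,125.00 + $61,775.00 + $53,170.00 + $137,645.77 = $321,715.77
$321,715.77 exceeds the $214,000 cap, so the fee is capped at $214,000.00.

$214,000.00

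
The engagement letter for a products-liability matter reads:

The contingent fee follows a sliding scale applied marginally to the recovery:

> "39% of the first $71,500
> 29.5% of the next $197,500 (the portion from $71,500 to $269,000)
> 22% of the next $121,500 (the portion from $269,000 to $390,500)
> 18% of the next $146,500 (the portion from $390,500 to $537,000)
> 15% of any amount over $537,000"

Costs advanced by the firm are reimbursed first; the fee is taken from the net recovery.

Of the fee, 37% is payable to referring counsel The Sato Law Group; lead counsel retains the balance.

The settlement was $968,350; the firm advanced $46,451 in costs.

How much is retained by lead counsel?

$124,098.88

Fee base (net of costs): $968,350 − $46,451 = $921,899
First $71,500 at 39% = $27,885.00
Next $197,500 at 29.5% = $58,262.50
Next $121,500 at 22% = $26,730.00
Next $146,500 at 18% = $26,370.00
Remaining $384,899 at 15% = $57,734.85
Fee: $27,885.00 + $58,262.50 + $26,730.00 + $26,370.00 + $57,734.85 = $196,982.35
Referral share: 37% of $196,982.35 = $72,883.47; lead counsel retains $196,982.35 − $72,883.47 = $124,098.88.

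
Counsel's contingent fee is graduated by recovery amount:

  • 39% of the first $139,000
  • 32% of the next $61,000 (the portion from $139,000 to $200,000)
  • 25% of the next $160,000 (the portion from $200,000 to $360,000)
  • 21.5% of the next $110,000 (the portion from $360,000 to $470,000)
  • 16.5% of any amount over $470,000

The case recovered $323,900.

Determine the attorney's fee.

$104,705.00

First $139,000 at 39% = $54,210.00
Next $61,000 at 32% = $19,520.00
Remaining $123,900 at 25% = $30,975.00
Fee: $54,210.00 + $19,520.00 + $30,975.00 = $104,705.00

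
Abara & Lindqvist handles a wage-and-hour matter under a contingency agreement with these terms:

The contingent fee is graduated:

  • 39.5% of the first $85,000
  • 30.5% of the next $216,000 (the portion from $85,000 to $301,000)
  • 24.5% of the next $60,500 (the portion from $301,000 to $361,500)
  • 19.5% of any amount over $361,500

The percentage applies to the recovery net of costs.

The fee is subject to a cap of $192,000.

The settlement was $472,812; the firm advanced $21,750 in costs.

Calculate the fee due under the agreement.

Fee base (net of costs): $472,812 − $21,750 = $451,062
First $85,000 at 39.5% = $33,575.00
Next $216,000 at 30.5% = $65,880.00
Next $60,500 at 24.5% = $14,822.50
Remaining $89,562 at 19.5% = $17,464.59
Fee: $33,575.00 + $65,880.00 + $14,822.50 + $17,464.59 = $131,742.09
$131,742.09 is under the $192,000 cap.

$131,742.09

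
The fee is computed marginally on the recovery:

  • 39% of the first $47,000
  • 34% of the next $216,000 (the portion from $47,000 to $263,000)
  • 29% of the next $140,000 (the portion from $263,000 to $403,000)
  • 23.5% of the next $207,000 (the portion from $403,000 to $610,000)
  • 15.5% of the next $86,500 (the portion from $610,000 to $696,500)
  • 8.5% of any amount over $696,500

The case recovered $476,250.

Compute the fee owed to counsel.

$149,583.75

First $47,000 at 39% = $18,330.00
Next $216,000 at 34% = $73,440.00
Next $140,000 at 29% = $40,600.00
Remaining $73,250 at 23.5% = $17,213.75
Fee: $18,330.00 + $73,440.00 + $40,600.00 + $17,213.75 = $149,583.75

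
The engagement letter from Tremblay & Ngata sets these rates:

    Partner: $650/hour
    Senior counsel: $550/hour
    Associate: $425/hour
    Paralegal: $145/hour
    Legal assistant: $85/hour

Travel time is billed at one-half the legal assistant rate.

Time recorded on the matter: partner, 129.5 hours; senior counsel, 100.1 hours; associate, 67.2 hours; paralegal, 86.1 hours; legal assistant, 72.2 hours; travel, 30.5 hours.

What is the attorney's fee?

$187,707.75

Partner: 129.5 × $650 = $84,175.00
Senior counsel: 100.1 × $550 = $55,055.00
Associate: 67.2 × $425 = $28,560.00
Paralegal: 86.1 × $145 = $12,484.50
Legal assistant: 72.2 × $85 = $6,137.00
Subtotal: $84,175.00 + $55,055.00 + $28,560.00 + $12,484.50 + $6,137.00 = $186,411.50
Travel: 30.5 × ($85 ÷ 2) = 30.5 × $42.50 = $1,296.25
Total: $186,411.50 + $1,296.25 = $187,707.75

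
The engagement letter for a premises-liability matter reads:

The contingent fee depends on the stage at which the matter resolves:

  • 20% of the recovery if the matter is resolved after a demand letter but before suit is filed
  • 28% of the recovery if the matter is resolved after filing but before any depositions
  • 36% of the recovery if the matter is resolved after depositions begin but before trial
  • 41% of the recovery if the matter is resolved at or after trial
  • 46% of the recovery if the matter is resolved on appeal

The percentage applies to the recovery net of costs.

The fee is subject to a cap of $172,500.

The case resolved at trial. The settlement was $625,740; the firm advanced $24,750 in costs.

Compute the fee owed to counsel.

$172,500.00

Fee base (net of costs): $625,740 − $24,750 = $600,990
The matter resolved at trial, so the 41% rate applies.
$600,990 × 41% = $246,405.90
$246,405.90 exceeds the $172,500 cap, so the fee is capped at $172,500.00.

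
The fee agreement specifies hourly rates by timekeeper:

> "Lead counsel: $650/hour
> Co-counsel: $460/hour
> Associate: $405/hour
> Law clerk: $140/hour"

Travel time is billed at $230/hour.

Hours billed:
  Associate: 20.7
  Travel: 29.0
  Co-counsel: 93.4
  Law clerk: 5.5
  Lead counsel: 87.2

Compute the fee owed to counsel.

$115,467.50

Lead counsel: 87.2 × $650 = $56,680.00
Co-counsel: 93.4 × $460 = $42,964.00
Associate: 20.7 × $405 = $8,383.50
Law clerk: 5.5 × $140 = $770.00
Subtotal: $56,680.00 + $42,964.00 + $8,383.50 + $770.00 = $108,797.50
Travel: 29.0 × $230 = $6,670.00
Total: $108,797.50 + $6,670.00 = $115,467.50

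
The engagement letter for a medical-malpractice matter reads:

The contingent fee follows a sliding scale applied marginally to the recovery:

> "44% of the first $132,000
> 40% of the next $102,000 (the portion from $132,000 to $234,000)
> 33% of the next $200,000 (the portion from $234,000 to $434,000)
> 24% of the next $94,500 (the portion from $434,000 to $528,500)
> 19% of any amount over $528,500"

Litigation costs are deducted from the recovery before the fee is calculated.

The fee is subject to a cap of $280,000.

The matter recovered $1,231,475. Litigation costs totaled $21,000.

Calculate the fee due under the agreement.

Fee base (net of costs): $1,231,475 − $21,000 = $1,210,475
First $132,000 at 44% = $58,080.00
Next $102,000 at 40% = $40,800.00
Next $200,000 at 33% = $66,000.00
Next $94,500 at 24% = $22,680.00
Remaining $681,975 at 19% = $129,575.25
Fee: $58,080.00 + $40,800.00 + $66,000.00 + $22,680.00 + $129,575.25 = $317,135.25
$317,135.25 exceeds the $280,000 cap, so the fee is capped at $280,000.00.

$280,000.00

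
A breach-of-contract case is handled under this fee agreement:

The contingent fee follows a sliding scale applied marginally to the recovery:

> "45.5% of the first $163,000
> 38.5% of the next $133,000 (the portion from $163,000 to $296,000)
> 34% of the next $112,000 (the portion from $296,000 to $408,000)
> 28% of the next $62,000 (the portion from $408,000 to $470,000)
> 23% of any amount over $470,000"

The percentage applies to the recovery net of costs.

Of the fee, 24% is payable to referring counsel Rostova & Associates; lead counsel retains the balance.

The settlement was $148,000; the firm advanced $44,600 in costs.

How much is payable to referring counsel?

$11,291.28

Fee base (net of costs): $148,000 − $44,600 = $103,400
First $103,400 at 45.5% = $47,047.00
Referral share: 24% of $47,047.00 = $11,291.28; lead counsel retains $47,047.00 − $11,291.28 = $35,755.72.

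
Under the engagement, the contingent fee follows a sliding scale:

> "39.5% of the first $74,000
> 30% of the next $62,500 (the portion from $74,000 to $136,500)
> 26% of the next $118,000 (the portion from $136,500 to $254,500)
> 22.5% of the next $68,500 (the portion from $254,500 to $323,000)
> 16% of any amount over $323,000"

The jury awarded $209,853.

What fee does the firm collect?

$67,051.78

First $74,000 at 39.5% = $29,230.00
Next $62,500 at 30% = $18,750.00
Remaining $73,353 at 26% = $19,071.78
Fee: $29,230.00 + $18,750.00 + $19,071.78 = $67,051.78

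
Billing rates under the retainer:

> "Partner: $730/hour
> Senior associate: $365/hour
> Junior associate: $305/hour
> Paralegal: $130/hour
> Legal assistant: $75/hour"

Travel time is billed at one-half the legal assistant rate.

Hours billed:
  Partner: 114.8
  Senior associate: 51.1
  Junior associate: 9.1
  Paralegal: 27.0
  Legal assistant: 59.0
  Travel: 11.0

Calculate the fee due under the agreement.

$113,578.50

Partner: 114.8 × $730 = $83,804.00
Senior associate: 51.1 × $365 = $18,651.50
Junior associate: 9.1 × $305 = $2,775.50
Paralegal: 27.0 × $130 = $3,510.00
Legal assistant: 59.0 × $75 = $4,425.00
Subtotal: $83,804.00 + $18,651.50 + $2,775.50 + $3,510.00 + $4,425.00 = $113,166.00
Travel: 11.0 × ($75 ÷ 2) = 11.0 × $37.50 = $412.50
Total: $113,166.00 + $412.50 = $113,578.50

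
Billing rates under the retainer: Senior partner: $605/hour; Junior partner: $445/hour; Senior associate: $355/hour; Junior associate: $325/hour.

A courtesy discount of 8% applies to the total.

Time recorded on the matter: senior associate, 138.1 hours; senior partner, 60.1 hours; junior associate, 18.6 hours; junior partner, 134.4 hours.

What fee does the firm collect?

$139,139.88

Senior partner: 60.1 × $605 = $36,360.50
Junior partner: 134.4 × $445 = $59,808.00
Senior associate: 138.1 × $355 = $49,025.50
Junior associate: 18.6 × $325 = $6,045.00
Subtotal: $151,239.00
Less 8% discount: −$12,099.12
Total: $151,239.00 − $12,099.12 = $139,139.88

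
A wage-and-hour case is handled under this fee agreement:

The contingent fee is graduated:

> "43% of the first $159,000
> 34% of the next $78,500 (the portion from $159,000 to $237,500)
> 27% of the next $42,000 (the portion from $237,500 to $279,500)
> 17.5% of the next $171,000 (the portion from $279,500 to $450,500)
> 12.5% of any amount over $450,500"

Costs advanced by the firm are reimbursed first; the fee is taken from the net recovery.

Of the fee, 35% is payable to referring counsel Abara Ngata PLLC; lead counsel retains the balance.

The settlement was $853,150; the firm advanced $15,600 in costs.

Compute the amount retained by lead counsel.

Fee base (net of costs): $853,150 − $15,600 = $837,550
First $159,000 at 43% = $68,370.00
Next $78,500 at 34% = $26,690.00
Next $42,000 at 27% = $11,340.00
Next $171,000 at 17.5% = $29,925.00
Remaining $387,050 at 12.5% = $48,381.25
Fee: $68,370.00 + $26,690.00 + $11,340.00 + $29,925.00 + $48,381.25 = $184,706.25
Referral share: 35% of $184,706.25 = $64,647.19; lead counsel retains $184,706.25 − $64,647.19 = $120,059.06.

$120,059.06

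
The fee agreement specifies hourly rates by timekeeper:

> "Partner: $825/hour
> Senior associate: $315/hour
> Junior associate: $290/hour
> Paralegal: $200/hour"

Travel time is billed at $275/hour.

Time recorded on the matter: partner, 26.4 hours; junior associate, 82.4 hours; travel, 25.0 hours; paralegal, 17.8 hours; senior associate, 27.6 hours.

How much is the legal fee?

$64,805.00

Partner: 26.4 × $825 = $21,780.00
Senior associate: 27.6 × $315 = $8,694.00
Junior associate: 82.4 × $290 = $23,896.00
Paralegal: 17.8 × $200 = $3,560.00
Subtotal: $21,780.00 + $8,694.00 + $23,896.00 + $3,560.00 = $57,930.00
Travel: 25.0 × $275 = $6,875.00
Total: $57,930.00 + $6,875.00 = $64,805.00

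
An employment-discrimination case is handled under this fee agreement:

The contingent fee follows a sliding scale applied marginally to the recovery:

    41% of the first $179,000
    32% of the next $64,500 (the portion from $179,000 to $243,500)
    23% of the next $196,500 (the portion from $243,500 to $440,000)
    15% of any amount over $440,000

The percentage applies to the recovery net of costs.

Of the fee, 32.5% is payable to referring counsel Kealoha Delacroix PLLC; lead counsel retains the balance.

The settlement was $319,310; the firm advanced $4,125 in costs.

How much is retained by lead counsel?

Fee base (net of costs): $319,310 − $4,125 = $315,185
First $179,000 at 41% = $73,390.00
Next $64,500 at 32% = $20,640.00
Remaining $71,685 at 23% = $16,487.55
Fee: $73,390.00 + $20,640.00 + $16,487.55 = $110,517.55
Referral share: 32.5% of $110,517.55 = $35,918.20; lead counsel retains $110,517.55 − $35,918.20 = $74,599.35.

$74,599.35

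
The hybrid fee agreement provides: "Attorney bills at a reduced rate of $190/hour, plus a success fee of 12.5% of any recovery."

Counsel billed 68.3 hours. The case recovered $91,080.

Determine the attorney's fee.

Hourly: 68.3 × $190 = $12,977.00
Success fee: 12.5% of $91,080 = $11,385.00
Total: $12,977.00 + $11,385.00 = $24,362.00

$24,362.00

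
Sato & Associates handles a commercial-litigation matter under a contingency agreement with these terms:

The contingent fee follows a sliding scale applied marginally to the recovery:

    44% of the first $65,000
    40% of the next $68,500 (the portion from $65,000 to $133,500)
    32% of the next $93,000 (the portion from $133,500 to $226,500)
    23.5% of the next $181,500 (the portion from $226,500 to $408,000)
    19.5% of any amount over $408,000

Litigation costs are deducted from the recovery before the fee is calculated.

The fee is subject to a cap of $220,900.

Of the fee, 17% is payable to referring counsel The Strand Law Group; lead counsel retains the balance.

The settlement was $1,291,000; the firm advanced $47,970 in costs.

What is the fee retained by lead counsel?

Fee base (net of costs): $1,291,000 − $47,970 = $1,243,030
First $65,000 at 44% = $28,600.00
Next $68,500 at 40% = $27,400.00
Next $93,000 at 32% = $29,760.00
Next $181,500 at 23.5% = $42,652.50
Remaining $835,030 at 19.5% = $162,830.85
Fee: $28,600.00 + $27,400.00 + $29,760.00 + $42,652.50 + $162,830.85 = $291,243.35
$291,243.35 exceeds the $220,900 cap, so the fee is capped at $220,900.00.
Referral share: 17% of $220,900.00 = $37,553.00; lead counsel retains $220,900.00 − $37,553.00 = $183,347.00.

$183,347.00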